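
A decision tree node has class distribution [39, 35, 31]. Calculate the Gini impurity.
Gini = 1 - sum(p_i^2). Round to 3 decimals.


Total = 105. Proportions: 39/105, 35/105, 31/105. sum(p_i^2) = 0.3362. Gini = 1 - 0.3362 = 0.6638, which rounds to 0.664.

0.664


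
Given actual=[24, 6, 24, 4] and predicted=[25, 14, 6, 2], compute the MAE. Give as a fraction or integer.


MAE = (1/4) * (|24-25|=1 + |6-14|=8 + |24-6|=18 + |4-2|=2). Sum = 29. MAE = 29/4.

29/4


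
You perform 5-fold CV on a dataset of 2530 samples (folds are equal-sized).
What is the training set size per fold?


Each validation fold has 2530/5 = 506 samples. Training set = 2530 - 506 = 2024.

2024


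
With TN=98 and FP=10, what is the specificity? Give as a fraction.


Specificity = TN / (TN + FP) = 98 / 108 = 49/54.

49/54


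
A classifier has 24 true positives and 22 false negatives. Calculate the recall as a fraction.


Recall = TP / (TP + FN) = 24 / 46 = 12/23.

12/23


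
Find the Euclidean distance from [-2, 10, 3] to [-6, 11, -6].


d = sqrt(sum of squared differences). (-2--6)^2=16, (10-11)^2=1, (3--6)^2=81. Sum = 98.

sqrt(98)


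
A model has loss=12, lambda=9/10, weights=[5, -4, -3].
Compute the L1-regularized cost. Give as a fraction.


L1 norm = sum(|w|) = 12. J = 12 + 9/10 * 12 = 114/5.

114/5


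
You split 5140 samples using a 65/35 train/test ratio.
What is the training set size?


Test set = 5140 * 35% = 1799. Training set = 5140 - 1799 = 3341.

3341


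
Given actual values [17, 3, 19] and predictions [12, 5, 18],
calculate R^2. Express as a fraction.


Mean(y) = 13. SS_res = 30. SS_tot = 152. R^2 = 1 - 30/(152) = 61/76.

61/76


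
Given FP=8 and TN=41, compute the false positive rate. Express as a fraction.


FPR = FP / (FP + TN) = 8 / 49 = 8/49.

8/49


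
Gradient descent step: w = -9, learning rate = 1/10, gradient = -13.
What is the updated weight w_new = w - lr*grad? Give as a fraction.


w_new = -9 - 1/10 * -13 = -9 - -13/10 = -77/10.

-77/10


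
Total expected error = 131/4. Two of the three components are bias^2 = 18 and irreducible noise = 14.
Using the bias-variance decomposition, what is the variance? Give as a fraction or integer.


Total error = bias^2 + variance + irreducible noise. So variance = 131/4 - 18 - 14 = 3/4.

3/4


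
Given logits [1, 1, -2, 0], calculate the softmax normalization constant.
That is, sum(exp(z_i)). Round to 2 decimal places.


Denom = e^1=2.7183 + e^1=2.7183 + e^-2=0.1353 + e^0=1.0000. Sum = 6.5719, which rounds to 6.57.

6.57


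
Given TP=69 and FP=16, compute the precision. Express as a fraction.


Precision = TP / (TP + FP) = 69 / 85 = 69/85.

69/85


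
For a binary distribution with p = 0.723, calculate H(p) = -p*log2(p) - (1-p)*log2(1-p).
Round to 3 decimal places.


H = -0.723*log2(0.723) - 0.277*log2(0.277) = 0.851.

0.851


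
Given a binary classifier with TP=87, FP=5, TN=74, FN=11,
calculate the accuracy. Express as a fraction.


Accuracy = (TP + TN) / (TP + TN + FP + FN) = (87 + 74) / 177 = 161/177.

161/177


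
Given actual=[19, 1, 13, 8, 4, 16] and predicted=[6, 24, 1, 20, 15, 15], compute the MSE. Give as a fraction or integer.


MSE = (1/6) * ((19-6)^2=169 + (1-24)^2=529 + (13-1)^2=144 + (8-20)^2=144 + (4-15)^2=121 + (16-15)^2=1). Sum = 1108. MSE = 554/3.

554/3


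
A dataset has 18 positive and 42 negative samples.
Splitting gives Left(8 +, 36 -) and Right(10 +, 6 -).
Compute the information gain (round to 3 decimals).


H(parent) = 0.8813. H(left) = 0.6840, H(right) = 0.9544. Weighted = (44/60)*0.6840 + (16/60)*0.9544 = 0.7561. IG = 0.8813 - 0.7561 = 0.1252, which rounds to 0.125.

0.125


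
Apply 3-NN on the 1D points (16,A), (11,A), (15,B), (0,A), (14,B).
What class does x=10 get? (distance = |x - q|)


Distances: |16-10|=6, |11-10|=1, |15-10|=5, |0-10|=10, |14-10|=4. 3 nearest: (11,A), (14,B), (15,B). Counts: {'A': 1, 'B': 2}. Majority class: B.

B


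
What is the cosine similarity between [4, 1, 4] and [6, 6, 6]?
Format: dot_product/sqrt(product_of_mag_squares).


dot = 54. |a|^2 = 33, |b|^2 = 108. cos = 54/sqrt(3564).

54/sqrt(3564)


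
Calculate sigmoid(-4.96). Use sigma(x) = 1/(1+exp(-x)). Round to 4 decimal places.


sigma(-4.96) = 1/(1+e^(4.96)) = 1/(1+142.593796) = 1/143.593796 = 0.0070.

0.0070


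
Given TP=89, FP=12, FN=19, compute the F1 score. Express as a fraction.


Precision = 89/101 = 89/101. Recall = 89/108 = 89/108. F1 = 2*P*R/(P+R) = 178/209.

178/209


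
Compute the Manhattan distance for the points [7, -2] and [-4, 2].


d = sum of absolute differences: |7--4|=11 + |-2-2|=4 = 15.

15


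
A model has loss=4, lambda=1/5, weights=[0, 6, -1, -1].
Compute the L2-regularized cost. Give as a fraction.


L2 sq norm = sum(w^2) = 38. J = 4 + 1/5 * 38 = 58/5.

58/5


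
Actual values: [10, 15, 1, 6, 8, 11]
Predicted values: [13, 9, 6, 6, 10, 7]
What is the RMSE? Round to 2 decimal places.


MSE = 15.0000. RMSE = sqrt(15.0000) = 3.87.

3.87


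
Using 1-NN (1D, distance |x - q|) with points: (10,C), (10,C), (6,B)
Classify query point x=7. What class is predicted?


Distances: |10-7|=3, |10-7|=3, |6-7|=1. 1 nearest: (6,B). Counts: {'B': 1}. Majority class: B.

B


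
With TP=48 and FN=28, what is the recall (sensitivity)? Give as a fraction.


Recall = TP / (TP + FN) = 48 / 76 = 12/19.

12/19


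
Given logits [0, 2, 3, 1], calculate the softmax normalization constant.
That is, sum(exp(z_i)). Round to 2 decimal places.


Denom = e^0=1.0000 + e^2=7.3891 + e^3=20.0855 + e^1=2.7183. Sum = 31.1929, which rounds to 31.19.

31.19


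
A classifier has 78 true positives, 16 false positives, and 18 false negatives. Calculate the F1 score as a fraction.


Precision = 78/94 = 39/47. Recall = 78/96 = 13/16. F1 = 2*P*R/(P+R) = 78/95.

78/95


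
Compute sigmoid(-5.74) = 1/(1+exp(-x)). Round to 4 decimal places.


sigma(-5.74) = 1/(1+e^(5.74)) = 1/(1+311.064411) = 1/312.064411 = 0.0032.

0.0032


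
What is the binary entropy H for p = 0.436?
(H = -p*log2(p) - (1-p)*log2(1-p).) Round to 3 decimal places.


H = -0.436*log2(0.436) - 0.564*log2(0.564) = 0.988.

0.988


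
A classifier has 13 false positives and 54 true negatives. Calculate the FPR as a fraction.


FPR = FP / (FP + TN) = 13 / 67 = 13/67.

13/67


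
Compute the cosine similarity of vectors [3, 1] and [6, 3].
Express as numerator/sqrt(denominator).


dot = 21. |a|^2 = 10, |b|^2 = 45. cos = 21/sqrt(450).

21/sqrt(450)


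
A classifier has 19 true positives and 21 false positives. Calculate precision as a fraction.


Precision = TP / (TP + FP) = 19 / 40 = 19/40.

19/40


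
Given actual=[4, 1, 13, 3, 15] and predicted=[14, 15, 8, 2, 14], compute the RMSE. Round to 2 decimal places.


MSE = 64.6000. RMSE = sqrt(64.6000) = 8.04.

8.04


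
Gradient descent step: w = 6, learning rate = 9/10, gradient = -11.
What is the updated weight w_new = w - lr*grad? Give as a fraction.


w_new = 6 - 9/10 * -11 = 6 - -99/10 = 159/10.

159/10


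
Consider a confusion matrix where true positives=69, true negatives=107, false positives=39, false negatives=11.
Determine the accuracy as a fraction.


Accuracy = (TP + TN) / (TP + TN + FP + FN) = (69 + 107) / 226 = 88/113.

88/113


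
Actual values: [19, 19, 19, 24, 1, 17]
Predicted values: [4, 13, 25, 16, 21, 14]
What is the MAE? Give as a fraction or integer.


MAE = (1/6) * (|19-4|=15 + |19-13|=6 + |19-25|=6 + |24-16|=8 + |1-21|=20 + |17-14|=3). Sum = 58. MAE = 29/3.

29/3


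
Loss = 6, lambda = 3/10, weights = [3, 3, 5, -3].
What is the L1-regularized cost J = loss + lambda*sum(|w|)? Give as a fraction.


L1 norm = sum(|w|) = 14. J = 6 + 3/10 * 14 = 51/5.

51/5


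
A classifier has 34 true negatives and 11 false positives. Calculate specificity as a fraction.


Specificity = TN / (TN + FP) = 34 / 45 = 34/45.

34/45


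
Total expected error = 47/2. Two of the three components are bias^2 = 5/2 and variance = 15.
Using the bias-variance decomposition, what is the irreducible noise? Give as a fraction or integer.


Total error = bias^2 + variance + irreducible noise. So irreducible noise = 47/2 - 5/2 - 15 = 6.

6


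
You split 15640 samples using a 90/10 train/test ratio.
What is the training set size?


Test set = 15640 * 10% = 1564. Training set = 15640 - 1564 = 14076.

14076


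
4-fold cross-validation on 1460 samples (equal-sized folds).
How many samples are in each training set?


Each validation fold has 1460/4 = 365 samples. Training set = 1460 - 365 = 1095.

1095


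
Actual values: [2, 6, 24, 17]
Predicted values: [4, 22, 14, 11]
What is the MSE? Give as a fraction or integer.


MSE = (1/4) * ((2-4)^2=4 + (6-22)^2=256 + (24-14)^2=100 + (17-11)^2=36). Sum = 396. MSE = 99.

99


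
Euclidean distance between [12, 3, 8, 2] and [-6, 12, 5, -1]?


d = sqrt(sum of squared differences). (12--6)^2=324, (3-12)^2=81, (8-5)^2=9, (2--1)^2=9. Sum = 423.

sqrt(423)


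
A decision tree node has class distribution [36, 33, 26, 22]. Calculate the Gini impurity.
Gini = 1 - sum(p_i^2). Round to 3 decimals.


Total = 117. Proportions: 36/117, 33/117, 26/117, 22/117. sum(p_i^2) = 0.2590. Gini = 1 - 0.2590 = 0.7410, which rounds to 0.741.

0.741


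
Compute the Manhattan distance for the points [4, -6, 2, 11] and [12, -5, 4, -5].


d = sum of absolute differences: |4-12|=8 + |-6--5|=1 + |2-4|=2 + |11--5|=16 = 27.

27


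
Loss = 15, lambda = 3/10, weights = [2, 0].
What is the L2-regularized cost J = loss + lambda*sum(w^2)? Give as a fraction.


L2 sq norm = sum(w^2) = 4. J = 15 + 3/10 * 4 = 81/5.

81/5


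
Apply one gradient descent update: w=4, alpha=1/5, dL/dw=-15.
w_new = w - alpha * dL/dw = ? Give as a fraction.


w_new = 4 - 1/5 * -15 = 4 - -3 = 7.

7


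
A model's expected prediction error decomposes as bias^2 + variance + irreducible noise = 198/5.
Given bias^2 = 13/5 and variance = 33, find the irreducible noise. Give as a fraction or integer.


Total error = bias^2 + variance + irreducible noise. So irreducible noise = 198/5 - 13/5 - 33 = 4.

4


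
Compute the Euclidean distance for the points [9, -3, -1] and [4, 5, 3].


d = sqrt(sum of squared differences). (9-4)^2=25, (-3-5)^2=64, (-1-3)^2=16. Sum = 105.

sqrt(105)


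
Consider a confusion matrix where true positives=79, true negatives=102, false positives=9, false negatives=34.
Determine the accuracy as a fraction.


Accuracy = (TP + TN) / (TP + TN + FP + FN) = (79 + 102) / 224 = 181/224.

181/224


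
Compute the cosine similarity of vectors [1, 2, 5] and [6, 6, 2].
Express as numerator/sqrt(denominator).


dot = 28. |a|^2 = 30, |b|^2 = 76. cos = 28/sqrt(2280).

28/sqrt(2280)


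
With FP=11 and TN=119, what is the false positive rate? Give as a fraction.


FPR = FP / (FP + TN) = 11 / 130 = 11/130.

11/130


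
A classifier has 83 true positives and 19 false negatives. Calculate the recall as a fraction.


Recall = TP / (TP + FN) = 83 / 102 = 83/102.

83/102


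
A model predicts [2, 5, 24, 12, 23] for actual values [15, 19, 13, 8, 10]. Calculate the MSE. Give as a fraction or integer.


MSE = (1/5) * ((15-2)^2=169 + (19-5)^2=196 + (13-24)^2=121 + (8-12)^2=16 + (10-23)^2=169). Sum = 671. MSE = 671/5.

671/5


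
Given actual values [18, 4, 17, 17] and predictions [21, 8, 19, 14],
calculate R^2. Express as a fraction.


Mean(y) = 14. SS_res = 38. SS_tot = 134. R^2 = 1 - 38/(134) = 48/67.

48/67


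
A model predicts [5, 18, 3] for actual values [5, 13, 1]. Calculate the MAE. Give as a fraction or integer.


MAE = (1/3) * (|5-5|=0 + |13-18|=5 + |1-3|=2). Sum = 7. MAE = 7/3.

7/3


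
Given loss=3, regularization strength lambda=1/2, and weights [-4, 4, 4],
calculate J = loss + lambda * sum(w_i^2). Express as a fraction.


L2 sq norm = sum(w^2) = 48. J = 3 + 1/2 * 48 = 27.

27


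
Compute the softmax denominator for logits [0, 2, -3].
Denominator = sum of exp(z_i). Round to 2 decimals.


Denom = e^0=1.0000 + e^2=7.3891 + e^-3=0.0498. Sum = 8.4389, which rounds to 8.44.

8.44


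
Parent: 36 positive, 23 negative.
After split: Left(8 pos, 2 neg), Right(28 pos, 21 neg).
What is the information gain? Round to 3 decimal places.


H(parent) = 0.9647. H(left) = 0.7219, H(right) = 0.9852. Weighted = (10/59)*0.7219 + (49/59)*0.9852 = 0.9406. IG = 0.9647 - 0.9406 = 0.0241, which rounds to 0.024.

0.024


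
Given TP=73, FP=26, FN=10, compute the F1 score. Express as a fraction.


Precision = 73/99 = 73/99. Recall = 73/83 = 73/83. F1 = 2*P*R/(P+R) = 73/91.

73/91


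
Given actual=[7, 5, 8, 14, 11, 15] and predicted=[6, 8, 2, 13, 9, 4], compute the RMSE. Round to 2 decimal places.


MSE = 28.6667. RMSE = sqrt(28.6667) = 5.35.

5.35


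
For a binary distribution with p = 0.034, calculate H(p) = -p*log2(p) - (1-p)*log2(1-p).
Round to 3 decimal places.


H = -0.034*log2(0.034) - 0.966*log2(0.966) = 0.214.

0.214


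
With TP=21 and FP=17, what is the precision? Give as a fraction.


Precision = TP / (TP + FP) = 21 / 38 = 21/38.

21/38


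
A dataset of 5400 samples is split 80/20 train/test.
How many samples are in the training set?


Test set = 5400 * 20% = 1080. Training set = 5400 - 1080 = 4320.

4320


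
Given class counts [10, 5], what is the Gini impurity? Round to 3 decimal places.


Total = 15. Proportions: 10/15, 5/15. sum(p_i^2) = 0.5556. Gini = 1 - 0.5556 = 0.4444, which rounds to 0.444.

0.444


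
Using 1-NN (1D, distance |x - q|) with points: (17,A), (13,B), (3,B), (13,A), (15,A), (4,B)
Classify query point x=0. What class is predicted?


Distances: |17-0|=17, |13-0|=13, |3-0|=3, |13-0|=13, |15-0|=15, |4-0|=4. 1 nearest: (3,B). Counts: {'B': 1}. Majority class: B.

B


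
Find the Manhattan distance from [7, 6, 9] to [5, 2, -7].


d = sum of absolute differences: |7-5|=2 + |6-2|=4 + |9--7|=16 = 22.

22


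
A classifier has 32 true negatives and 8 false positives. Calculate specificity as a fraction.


Specificity = TN / (TN + FP) = 32 / 40 = 4/5.

4/5


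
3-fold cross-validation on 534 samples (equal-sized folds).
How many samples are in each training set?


Each validation fold has 534/3 = 178 samples. Training set = 534 - 178 = 356.

356


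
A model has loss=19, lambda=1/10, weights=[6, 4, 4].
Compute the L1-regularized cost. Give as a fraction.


L1 norm = sum(|w|) = 14. J = 19 + 1/10 * 14 = 102/5.

102/5


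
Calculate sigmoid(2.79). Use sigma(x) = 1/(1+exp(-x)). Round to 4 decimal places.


sigma(2.79) = 1/(1+e^(-2.79)) = 1/(1+0.061421) = 1/1.061421 = 0.9421.

0.9421


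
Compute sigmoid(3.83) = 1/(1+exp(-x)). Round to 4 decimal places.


sigma(3.83) = 1/(1+e^(-3.83)) = 1/(1+0.021710) = 1/1.021710 = 0.9788.

0.9788


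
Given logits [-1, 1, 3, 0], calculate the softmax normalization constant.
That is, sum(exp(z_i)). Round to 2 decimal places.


Denom = e^-1=0.3679 + e^1=2.7183 + e^3=20.0855 + e^0=1.0000. Sum = 24.1717, which rounds to 24.17.

24.17


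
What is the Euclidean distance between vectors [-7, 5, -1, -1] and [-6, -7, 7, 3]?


d = sqrt(sum of squared differences). (-7--6)^2=1, (5--7)^2=144, (-1-7)^2=64, (-1-3)^2=16. Sum = 225.

15


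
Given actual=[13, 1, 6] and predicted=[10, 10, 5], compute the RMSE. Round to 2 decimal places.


MSE = 30.3333. RMSE = sqrt(30.3333) = 5.51.

5.51


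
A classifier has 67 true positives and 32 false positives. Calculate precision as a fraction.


Precision = TP / (TP + FP) = 67 / 99 = 67/99.

67/99


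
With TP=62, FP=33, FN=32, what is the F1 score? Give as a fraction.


Precision = 62/95 = 62/95. Recall = 62/94 = 31/47. F1 = 2*P*R/(P+R) = 124/189.

124/189


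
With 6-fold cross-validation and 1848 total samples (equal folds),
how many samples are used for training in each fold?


Each validation fold has 1848/6 = 308 samples. Training set = 1848 - 308 = 1540.

1540


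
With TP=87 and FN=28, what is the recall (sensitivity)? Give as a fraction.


Recall = TP / (TP + FN) = 87 / 115 = 87/115.

87/115


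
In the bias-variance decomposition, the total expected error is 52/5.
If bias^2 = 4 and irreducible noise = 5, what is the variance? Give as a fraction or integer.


Total error = bias^2 + variance + irreducible noise. So variance = 52/5 - 4 - 5 = 7/5.

7/5


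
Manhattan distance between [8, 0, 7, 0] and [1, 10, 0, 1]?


d = sum of absolute differences: |8-1|=7 + |0-10|=10 + |7-0|=7 + |0-1|=1 = 25.

25


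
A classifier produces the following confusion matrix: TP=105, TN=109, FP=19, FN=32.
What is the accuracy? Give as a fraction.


Accuracy = (TP + TN) / (TP + TN + FP + FN) = (105 + 109) / 265 = 214/265.

214/265


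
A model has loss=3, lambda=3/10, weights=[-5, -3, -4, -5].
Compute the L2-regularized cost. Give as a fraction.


L2 sq norm = sum(w^2) = 75. J = 3 + 3/10 * 75 = 51/2.

51/2


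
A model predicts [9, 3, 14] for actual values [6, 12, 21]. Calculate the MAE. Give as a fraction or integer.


MAE = (1/3) * (|6-9|=3 + |12-3|=9 + |21-14|=7). Sum = 19. MAE = 19/3.

19/3


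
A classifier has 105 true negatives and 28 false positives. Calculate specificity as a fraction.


Specificity = TN / (TN + FP) = 105 / 133 = 15/19.

15/19


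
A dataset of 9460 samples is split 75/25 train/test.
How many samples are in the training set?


Test set = 9460 * 25% = 2365. Training set = 9460 - 2365 = 7095.

7095


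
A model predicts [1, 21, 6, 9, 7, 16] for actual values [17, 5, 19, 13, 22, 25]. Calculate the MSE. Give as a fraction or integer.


MSE = (1/6) * ((17-1)^2=256 + (5-21)^2=256 + (19-6)^2=169 + (13-9)^2=16 + (22-7)^2=225 + (25-16)^2=81). Sum = 1003. MSE = 1003/6.

1003/6


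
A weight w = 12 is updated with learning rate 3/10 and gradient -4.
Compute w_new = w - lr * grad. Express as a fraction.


w_new = 12 - 3/10 * -4 = 12 - -6/5 = 66/5.

66/5


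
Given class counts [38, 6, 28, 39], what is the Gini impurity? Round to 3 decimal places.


Total = 111. Proportions: 38/111, 6/111, 28/111, 39/111. sum(p_i^2) = 0.3072. Gini = 1 - 0.3072 = 0.6928, which rounds to 0.693.

0.693


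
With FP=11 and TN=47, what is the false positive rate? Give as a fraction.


FPR = FP / (FP + TN) = 11 / 58 = 11/58.

11/58


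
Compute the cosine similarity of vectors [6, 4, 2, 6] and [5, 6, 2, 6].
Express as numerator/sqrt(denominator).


dot = 94. |a|^2 = 92, |b|^2 = 101. cos = 94/sqrt(9292).

94/sqrt(9292)


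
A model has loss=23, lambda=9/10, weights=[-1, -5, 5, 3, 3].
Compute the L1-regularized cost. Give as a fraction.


L1 norm = sum(|w|) = 17. J = 23 + 9/10 * 17 = 383/10.

383/10


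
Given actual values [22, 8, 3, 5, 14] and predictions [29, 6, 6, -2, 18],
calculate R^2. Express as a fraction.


Mean(y) = 52/5. SS_res = 127. SS_tot = 1186/5. R^2 = 1 - 127/(1186/5) = 551/1186.

551/1186


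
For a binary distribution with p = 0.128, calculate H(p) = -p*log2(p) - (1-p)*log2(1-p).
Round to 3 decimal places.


H = -0.128*log2(0.128) - 0.872*log2(0.872) = 0.552.

0.552


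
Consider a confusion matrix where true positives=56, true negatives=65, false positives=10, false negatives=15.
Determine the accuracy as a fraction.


Accuracy = (TP + TN) / (TP + TN + FP + FN) = (56 + 65) / 146 = 121/146.

121/146


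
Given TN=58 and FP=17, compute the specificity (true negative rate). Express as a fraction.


Specificity = TN / (TN + FP) = 58 / 75 = 58/75.

58/75


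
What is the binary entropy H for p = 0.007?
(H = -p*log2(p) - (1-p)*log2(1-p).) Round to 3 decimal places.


H = -0.007*log2(0.007) - 0.993*log2(0.993) = 0.060.

0.060


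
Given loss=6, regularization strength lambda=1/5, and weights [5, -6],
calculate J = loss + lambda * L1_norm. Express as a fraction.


L1 norm = sum(|w|) = 11. J = 6 + 1/5 * 11 = 41/5.

41/5


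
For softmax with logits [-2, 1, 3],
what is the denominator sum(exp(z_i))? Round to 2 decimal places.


Denom = e^-2=0.1353 + e^1=2.7183 + e^3=20.0855. Sum = 22.9391, which rounds to 22.94.

22.94


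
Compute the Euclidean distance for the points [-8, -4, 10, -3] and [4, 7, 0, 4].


d = sqrt(sum of squared differences). (-8-4)^2=144, (-4-7)^2=121, (10-0)^2=100, (-3-4)^2=49. Sum = 414.

sqrt(414)


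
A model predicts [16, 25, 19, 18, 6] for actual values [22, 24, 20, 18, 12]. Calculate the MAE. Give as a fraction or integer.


MAE = (1/5) * (|22-16|=6 + |24-25|=1 + |20-19|=1 + |18-18|=0 + |12-6|=6). Sum = 14. MAE = 14/5.

14/5


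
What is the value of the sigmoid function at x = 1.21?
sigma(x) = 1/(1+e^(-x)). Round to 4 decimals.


sigma(1.21) = 1/(1+e^(-1.21)) = 1/(1+0.298197) = 1/1.298197 = 0.7703.

0.7703


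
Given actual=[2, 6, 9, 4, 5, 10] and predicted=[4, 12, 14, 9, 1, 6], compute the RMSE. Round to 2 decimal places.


MSE = 20.3333. RMSE = sqrt(20.3333) = 4.51.

4.51


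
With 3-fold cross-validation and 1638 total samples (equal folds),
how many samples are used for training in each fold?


Each validation fold has 1638/3 = 546 samples. Training set = 1638 - 546 = 1092.

1092


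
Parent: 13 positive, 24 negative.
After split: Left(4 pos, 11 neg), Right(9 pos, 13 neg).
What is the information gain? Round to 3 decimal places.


H(parent) = 0.9353. H(left) = 0.8366, H(right) = 0.9760. Weighted = (15/37)*0.8366 + (22/37)*0.9760 = 0.9195. IG = 0.9353 - 0.9195 = 0.0158, which rounds to 0.016.

0.016


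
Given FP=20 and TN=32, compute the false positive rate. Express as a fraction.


FPR = FP / (FP + TN) = 20 / 52 = 5/13.

5/13


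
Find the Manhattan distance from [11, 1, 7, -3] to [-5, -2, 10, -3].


d = sum of absolute differences: |11--5|=16 + |1--2|=3 + |7-10|=3 + |-3--3|=0 = 22.

22


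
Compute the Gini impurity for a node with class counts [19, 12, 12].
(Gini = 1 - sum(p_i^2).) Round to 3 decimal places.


Total = 43. Proportions: 19/43, 12/43, 12/43. sum(p_i^2) = 0.3510. Gini = 1 - 0.3510 = 0.6490, which rounds to 0.649.

0.649


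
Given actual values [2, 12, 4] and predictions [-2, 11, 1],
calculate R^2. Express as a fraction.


Mean(y) = 6. SS_res = 26. SS_tot = 56. R^2 = 1 - 26/(56) = 15/28.

15/28


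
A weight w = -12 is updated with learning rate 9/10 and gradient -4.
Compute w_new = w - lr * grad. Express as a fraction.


w_new = -12 - 9/10 * -4 = -12 - -18/5 = -42/5.

-42/5


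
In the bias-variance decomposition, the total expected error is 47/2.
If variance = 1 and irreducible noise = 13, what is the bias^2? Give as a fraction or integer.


Total error = bias^2 + variance + irreducible noise. So bias^2 = 47/2 - 1 - 13 = 19/2.

19/2


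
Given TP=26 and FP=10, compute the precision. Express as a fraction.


Precision = TP / (TP + FP) = 26 / 36 = 13/18.

13/18


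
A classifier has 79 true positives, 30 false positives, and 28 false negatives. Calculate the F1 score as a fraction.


Precision = 79/109 = 79/109. Recall = 79/107 = 79/107. F1 = 2*P*R/(P+R) = 79/108.

79/108


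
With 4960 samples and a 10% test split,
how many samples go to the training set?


Test set = 4960 * 10% = 496. Training set = 4960 - 496 = 4464.

4464


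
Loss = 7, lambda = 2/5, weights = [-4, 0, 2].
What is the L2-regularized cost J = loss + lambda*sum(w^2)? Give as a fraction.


L2 sq norm = sum(w^2) = 20. J = 7 + 2/5 * 20 = 15.

15


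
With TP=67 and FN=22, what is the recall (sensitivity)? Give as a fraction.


Recall = TP / (TP + FN) = 67 / 89 = 67/89.

67/89


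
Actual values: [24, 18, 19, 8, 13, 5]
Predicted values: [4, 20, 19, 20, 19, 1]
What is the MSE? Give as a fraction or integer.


MSE = (1/6) * ((24-4)^2=400 + (18-20)^2=4 + (19-19)^2=0 + (8-20)^2=144 + (13-19)^2=36 + (5-1)^2=16). Sum = 600. MSE = 100.

100


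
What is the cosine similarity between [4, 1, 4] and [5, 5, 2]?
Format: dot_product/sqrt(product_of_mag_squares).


dot = 33. |a|^2 = 33, |b|^2 = 54. cos = 33/sqrt(1782).

33/sqrt(1782)


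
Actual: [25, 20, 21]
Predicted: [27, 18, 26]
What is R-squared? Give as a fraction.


Mean(y) = 22. SS_res = 33. SS_tot = 14. R^2 = 1 - 33/(14) = -19/14.

-19/14


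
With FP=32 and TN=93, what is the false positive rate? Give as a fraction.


FPR = FP / (FP + TN) = 32 / 125 = 32/125.

32/125


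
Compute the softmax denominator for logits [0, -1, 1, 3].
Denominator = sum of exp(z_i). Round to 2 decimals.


Denom = e^0=1.0000 + e^-1=0.3679 + e^1=2.7183 + e^3=20.0855. Sum = 24.1717, which rounds to 24.17.

24.17


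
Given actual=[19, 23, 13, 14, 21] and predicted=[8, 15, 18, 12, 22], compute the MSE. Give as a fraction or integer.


MSE = (1/5) * ((19-8)^2=121 + (23-15)^2=64 + (13-18)^2=25 + (14-12)^2=4 + (21-22)^2=1). Sum = 215. MSE = 43.

43


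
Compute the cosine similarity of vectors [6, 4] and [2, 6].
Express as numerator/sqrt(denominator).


dot = 36. |a|^2 = 52, |b|^2 = 40. cos = 36/sqrt(2080).

36/sqrt(2080)


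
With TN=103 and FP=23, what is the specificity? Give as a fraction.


Specificity = TN / (TN + FP) = 103 / 126 = 103/126.

103/126


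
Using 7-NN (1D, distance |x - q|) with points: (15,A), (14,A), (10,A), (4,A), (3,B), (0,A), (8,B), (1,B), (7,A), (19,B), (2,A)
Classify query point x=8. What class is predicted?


Distances: |15-8|=7, |14-8|=6, |10-8|=2, |4-8|=4, |3-8|=5, |0-8|=8, |8-8|=0, |1-8|=7, |7-8|=1, |19-8|=11, |2-8|=6. 7 nearest: (8,B), (7,A), (10,A), (4,A), (3,B), (14,A), (2,A). Counts: {'B': 2, 'A': 5}. Majority class: A.

A


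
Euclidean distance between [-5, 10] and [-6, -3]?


d = sqrt(sum of squared differences). (-5--6)^2=1, (10--3)^2=169. Sum = 170.

sqrt(170)


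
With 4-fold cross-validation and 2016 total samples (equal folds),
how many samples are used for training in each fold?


Each validation fold has 2016/4 = 504 samples. Training set = 2016 - 504 = 1512.

1512


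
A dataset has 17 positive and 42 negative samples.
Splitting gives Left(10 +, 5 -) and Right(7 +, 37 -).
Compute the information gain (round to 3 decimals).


H(parent) = 0.8663. H(left) = 0.9183, H(right) = 0.6321. Weighted = (15/59)*0.9183 + (44/59)*0.6321 = 0.7049. IG = 0.8663 - 0.7049 = 0.1614, which rounds to 0.161.

0.161


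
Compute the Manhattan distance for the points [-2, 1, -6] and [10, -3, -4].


d = sum of absolute differences: |-2-10|=12 + |1--3|=4 + |-6--4|=2 = 18.

18


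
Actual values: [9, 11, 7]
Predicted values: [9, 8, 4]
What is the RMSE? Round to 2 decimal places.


MSE = 6.0000. RMSE = sqrt(6.0000) = 2.45.

2.45


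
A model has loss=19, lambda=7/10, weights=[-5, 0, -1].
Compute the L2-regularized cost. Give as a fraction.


L2 sq norm = sum(w^2) = 26. J = 19 + 7/10 * 26 = 186/5.

186/5


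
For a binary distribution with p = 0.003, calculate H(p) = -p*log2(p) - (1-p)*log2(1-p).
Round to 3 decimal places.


H = -0.003*log2(0.003) - 0.997*log2(0.997) = 0.029.

0.029


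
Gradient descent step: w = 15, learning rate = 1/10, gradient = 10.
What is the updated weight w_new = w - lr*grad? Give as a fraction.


w_new = 15 - 1/10 * 10 = 15 - 1 = 14.

14


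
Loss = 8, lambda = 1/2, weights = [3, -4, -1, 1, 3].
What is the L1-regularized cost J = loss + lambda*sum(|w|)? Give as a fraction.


L1 norm = sum(|w|) = 12. J = 8 + 1/2 * 12 = 14.

14


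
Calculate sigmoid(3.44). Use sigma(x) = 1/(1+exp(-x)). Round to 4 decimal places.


sigma(3.44) = 1/(1+e^(-3.44)) = 1/(1+0.032065) = 1/1.032065 = 0.9689.

0.9689


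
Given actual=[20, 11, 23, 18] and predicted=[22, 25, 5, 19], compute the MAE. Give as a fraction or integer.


MAE = (1/4) * (|20-22|=2 + |11-25|=14 + |23-5|=18 + |18-19|=1). Sum = 35. MAE = 35/4.

35/4


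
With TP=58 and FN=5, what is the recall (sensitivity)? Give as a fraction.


Recall = TP / (TP + FN) = 58 / 63 = 58/63.

58/63


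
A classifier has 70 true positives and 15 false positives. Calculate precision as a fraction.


Precision = TP / (TP + FP) = 70 / 85 = 14/17.

14/17


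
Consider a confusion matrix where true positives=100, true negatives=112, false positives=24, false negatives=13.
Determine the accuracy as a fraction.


Accuracy = (TP + TN) / (TP + TN + FP + FN) = (100 + 112) / 249 = 212/249.

212/249


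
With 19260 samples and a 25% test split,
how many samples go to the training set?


Test set = 19260 * 25% = 4815. Training set = 19260 - 4815 = 14445.

14445


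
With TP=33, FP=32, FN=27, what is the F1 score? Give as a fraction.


Precision = 33/65 = 33/65. Recall = 33/60 = 11/20. F1 = 2*P*R/(P+R) = 66/125.

66/125


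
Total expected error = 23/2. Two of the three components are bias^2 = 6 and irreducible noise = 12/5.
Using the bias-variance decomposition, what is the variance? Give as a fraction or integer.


Total error = bias^2 + variance + irreducible noise. So variance = 23/2 - 6 - 12/5 = 31/10.

31/10


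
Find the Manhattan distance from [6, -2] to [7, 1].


d = sum of absolute differences: |6-7|=1 + |-2-1|=3 = 4.

4


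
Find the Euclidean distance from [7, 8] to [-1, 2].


d = sqrt(sum of squared differences). (7--1)^2=64, (8-2)^2=36. Sum = 100.

10


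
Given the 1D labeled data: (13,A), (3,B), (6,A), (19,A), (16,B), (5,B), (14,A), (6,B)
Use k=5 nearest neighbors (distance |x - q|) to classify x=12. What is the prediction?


Distances: |13-12|=1, |3-12|=9, |6-12|=6, |19-12|=7, |16-12|=4, |5-12|=7, |14-12|=2, |6-12|=6. 5 nearest: (13,A), (14,A), (16,B), (6,A), (6,B). Counts: {'A': 3, 'B': 2}. Majority class: A.

A


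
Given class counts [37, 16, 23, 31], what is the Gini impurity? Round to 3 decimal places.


Total = 107. Proportions: 37/107, 16/107, 23/107, 31/107. sum(p_i^2) = 0.2721. Gini = 1 - 0.2721 = 0.7279, which rounds to 0.728.

0.728


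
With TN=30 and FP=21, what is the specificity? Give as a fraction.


Specificity = TN / (TN + FP) = 30 / 51 = 10/17.

10/17


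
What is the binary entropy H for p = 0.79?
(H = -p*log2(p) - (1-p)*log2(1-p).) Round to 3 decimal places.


H = -0.79*log2(0.79) - 0.21*log2(0.21) = 0.741.

0.741


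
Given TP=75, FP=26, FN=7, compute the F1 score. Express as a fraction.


Precision = 75/101 = 75/101. Recall = 75/82 = 75/82. F1 = 2*P*R/(P+R) = 50/61.

50/61


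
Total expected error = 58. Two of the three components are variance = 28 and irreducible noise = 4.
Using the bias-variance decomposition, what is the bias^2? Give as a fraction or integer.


Total error = bias^2 + variance + irreducible noise. So bias^2 = 58 - 28 - 4 = 26.

26


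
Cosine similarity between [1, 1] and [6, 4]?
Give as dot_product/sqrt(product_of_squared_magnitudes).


dot = 10. |a|^2 = 2, |b|^2 = 52. cos = 10/sqrt(104).

10/sqrt(104)


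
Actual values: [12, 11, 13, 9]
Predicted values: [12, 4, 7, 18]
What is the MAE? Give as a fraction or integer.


MAE = (1/4) * (|12-12|=0 + |11-4|=7 + |13-7|=6 + |9-18|=9). Sum = 22. MAE = 11/2.

11/2


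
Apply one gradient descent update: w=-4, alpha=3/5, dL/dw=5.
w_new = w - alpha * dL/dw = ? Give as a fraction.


w_new = -4 - 3/5 * 5 = -4 - 3 = -7.

-7


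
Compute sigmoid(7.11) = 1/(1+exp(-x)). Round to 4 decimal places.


sigma(7.11) = 1/(1+e^(-7.11)) = 1/(1+0.000817) = 1/1.000817 = 0.9992.

0.9992


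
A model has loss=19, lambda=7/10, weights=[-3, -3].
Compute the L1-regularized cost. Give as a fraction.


L1 norm = sum(|w|) = 6. J = 19 + 7/10 * 6 = 116/5.

116/5


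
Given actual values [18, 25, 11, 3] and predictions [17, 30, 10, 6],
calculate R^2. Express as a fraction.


Mean(y) = 57/4. SS_res = 36. SS_tot = 1067/4. R^2 = 1 - 36/(1067/4) = 923/1067.

923/1067


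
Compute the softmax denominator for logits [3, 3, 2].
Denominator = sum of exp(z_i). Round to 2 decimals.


Denom = e^3=20.0855 + e^3=20.0855 + e^2=7.3891. Sum = 47.5601, which rounds to 47.56.

47.56


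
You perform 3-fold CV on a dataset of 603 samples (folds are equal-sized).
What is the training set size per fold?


Each validation fold has 603/3 = 201 samples. Training set = 603 - 201 = 402.

402


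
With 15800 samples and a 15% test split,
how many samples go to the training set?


Test set = 15800 * 15% = 2370. Training set = 15800 - 2370 = 13430.

13430


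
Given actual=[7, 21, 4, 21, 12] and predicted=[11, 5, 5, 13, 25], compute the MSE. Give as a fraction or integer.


MSE = (1/5) * ((7-11)^2=16 + (21-5)^2=256 + (4-5)^2=1 + (21-13)^2=64 + (12-25)^2=169). Sum = 506. MSE = 506/5.

506/5


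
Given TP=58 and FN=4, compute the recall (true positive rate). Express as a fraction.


Recall = TP / (TP + FN) = 58 / 62 = 29/31.

29/31


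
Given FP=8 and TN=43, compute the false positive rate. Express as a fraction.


FPR = FP / (FP + TN) = 8 / 51 = 8/51.

8/51


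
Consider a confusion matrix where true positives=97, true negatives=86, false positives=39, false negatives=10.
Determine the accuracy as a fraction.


Accuracy = (TP + TN) / (TP + TN + FP + FN) = (97 + 86) / 232 = 183/232.

183/232


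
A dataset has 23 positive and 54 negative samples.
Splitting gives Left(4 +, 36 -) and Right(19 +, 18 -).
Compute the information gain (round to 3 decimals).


H(parent) = 0.8797. H(left) = 0.4690, H(right) = 0.9995. Weighted = (40/77)*0.4690 + (37/77)*0.9995 = 0.7239. IG = 0.8797 - 0.7239 = 0.1558, which rounds to 0.156.

0.156


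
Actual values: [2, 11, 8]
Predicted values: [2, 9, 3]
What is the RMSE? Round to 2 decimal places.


MSE = 9.6667. RMSE = sqrt(9.6667) = 3.11.

3.11


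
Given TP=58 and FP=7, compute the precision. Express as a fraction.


Precision = TP / (TP + FP) = 58 / 65 = 58/65.

58/65


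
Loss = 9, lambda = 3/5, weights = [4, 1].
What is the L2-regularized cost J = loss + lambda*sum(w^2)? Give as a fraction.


L2 sq norm = sum(w^2) = 17. J = 9 + 3/5 * 17 = 96/5.

96/5


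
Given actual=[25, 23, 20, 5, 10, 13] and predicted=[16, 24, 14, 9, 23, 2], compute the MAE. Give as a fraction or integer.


MAE = (1/6) * (|25-16|=9 + |23-24|=1 + |20-14|=6 + |5-9|=4 + |10-23|=13 + |13-2|=11). Sum = 44. MAE = 22/3.

22/3


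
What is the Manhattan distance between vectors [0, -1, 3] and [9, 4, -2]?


d = sum of absolute differences: |0-9|=9 + |-1-4|=5 + |3--2|=5 = 19.

19


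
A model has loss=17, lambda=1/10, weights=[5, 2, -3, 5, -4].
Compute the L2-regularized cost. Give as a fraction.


L2 sq norm = sum(w^2) = 79. J = 17 + 1/10 * 79 = 249/10.

249/10


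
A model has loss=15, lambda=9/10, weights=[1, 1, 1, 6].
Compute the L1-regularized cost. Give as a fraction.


L1 norm = sum(|w|) = 9. J = 15 + 9/10 * 9 = 231/10.

231/10


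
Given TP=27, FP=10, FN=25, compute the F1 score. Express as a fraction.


Precision = 27/37 = 27/37. Recall = 27/52 = 27/52. F1 = 2*P*R/(P+R) = 54/89.

54/89


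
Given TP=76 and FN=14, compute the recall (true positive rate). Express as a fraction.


Recall = TP / (TP + FN) = 76 / 90 = 38/45.

38/45


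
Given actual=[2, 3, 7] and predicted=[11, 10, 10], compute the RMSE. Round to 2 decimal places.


MSE = 46.3333. RMSE = sqrt(46.3333) = 6.81.

6.81


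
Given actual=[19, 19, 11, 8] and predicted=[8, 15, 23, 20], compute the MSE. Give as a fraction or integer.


MSE = (1/4) * ((19-8)^2=121 + (19-15)^2=16 + (11-23)^2=144 + (8-20)^2=144). Sum = 425. MSE = 425/4.

425/4


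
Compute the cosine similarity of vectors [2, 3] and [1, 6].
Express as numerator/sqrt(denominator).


dot = 20. |a|^2 = 13, |b|^2 = 37. cos = 20/sqrt(481).

20/sqrt(481)


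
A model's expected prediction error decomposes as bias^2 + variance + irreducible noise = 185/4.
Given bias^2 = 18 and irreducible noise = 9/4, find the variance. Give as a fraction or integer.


Total error = bias^2 + variance + irreducible noise. So variance = 185/4 - 18 - 9/4 = 26.

26


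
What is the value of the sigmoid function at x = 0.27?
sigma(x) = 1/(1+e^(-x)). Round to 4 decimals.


sigma(0.27) = 1/(1+e^(-0.27)) = 1/(1+0.763379) = 1/1.763379 = 0.5671.

0.5671


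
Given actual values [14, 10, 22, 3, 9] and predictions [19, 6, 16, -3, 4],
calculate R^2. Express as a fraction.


Mean(y) = 58/5. SS_res = 138. SS_tot = 986/5. R^2 = 1 - 138/(986/5) = 148/493.

148/493


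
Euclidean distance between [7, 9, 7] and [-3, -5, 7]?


d = sqrt(sum of squared differences). (7--3)^2=100, (9--5)^2=196, (7-7)^2=0. Sum = 296.

sqrt(296)


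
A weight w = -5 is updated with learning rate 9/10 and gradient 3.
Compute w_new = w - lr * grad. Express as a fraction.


w_new = -5 - 9/10 * 3 = -5 - 27/10 = -77/10.

-77/10


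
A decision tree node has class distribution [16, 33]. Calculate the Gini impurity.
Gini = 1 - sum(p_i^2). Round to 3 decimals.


Total = 49. Proportions: 16/49, 33/49. sum(p_i^2) = 0.5602. Gini = 1 - 0.5602 = 0.4398, which rounds to 0.440.

0.440


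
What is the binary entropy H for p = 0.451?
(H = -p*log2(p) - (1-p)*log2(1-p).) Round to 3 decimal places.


H = -0.451*log2(0.451) - 0.549*log2(0.549) = 0.993.

0.993


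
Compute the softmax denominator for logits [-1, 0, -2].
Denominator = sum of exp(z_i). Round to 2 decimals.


Denom = e^-1=0.3679 + e^0=1.0000 + e^-2=0.1353. Sum = 1.5032, which rounds to 1.50.

1.50


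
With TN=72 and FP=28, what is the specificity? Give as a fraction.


Specificity = TN / (TN + FP) = 72 / 100 = 18/25.

18/25


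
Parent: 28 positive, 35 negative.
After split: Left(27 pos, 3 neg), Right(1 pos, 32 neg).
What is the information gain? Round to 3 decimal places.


H(parent) = 0.9911. H(left) = 0.4690, H(right) = 0.1959. Weighted = (30/63)*0.4690 + (33/63)*0.1959 = 0.3259. IG = 0.9911 - 0.3259 = 0.6652, which rounds to 0.665.

0.665


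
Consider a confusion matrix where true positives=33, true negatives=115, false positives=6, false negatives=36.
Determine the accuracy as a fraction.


Accuracy = (TP + TN) / (TP + TN + FP + FN) = (33 + 115) / 190 = 74/95.

74/95


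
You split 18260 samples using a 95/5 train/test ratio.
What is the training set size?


Test set = 18260 * 5% = 913. Training set = 18260 - 913 = 17347.

17347


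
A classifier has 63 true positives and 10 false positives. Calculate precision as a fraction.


Precision = TP / (TP + FP) = 63 / 73 = 63/73.

63/73


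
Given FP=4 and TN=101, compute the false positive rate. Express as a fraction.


FPR = FP / (FP + TN) = 4 / 105 = 4/105.

4/105


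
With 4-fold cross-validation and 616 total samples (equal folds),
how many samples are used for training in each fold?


Each validation fold has 616/4 = 154 samples. Training set = 616 - 154 = 462.

462


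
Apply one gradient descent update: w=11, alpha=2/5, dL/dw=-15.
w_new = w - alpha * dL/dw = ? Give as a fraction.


w_new = 11 - 2/5 * -15 = 11 - -6 = 17.

17


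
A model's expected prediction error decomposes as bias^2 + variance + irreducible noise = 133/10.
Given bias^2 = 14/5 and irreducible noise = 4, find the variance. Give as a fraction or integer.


Total error = bias^2 + variance + irreducible noise. So variance = 133/10 - 14/5 - 4 = 13/2.

13/2


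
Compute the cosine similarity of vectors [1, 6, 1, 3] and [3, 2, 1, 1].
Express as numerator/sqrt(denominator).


dot = 19. |a|^2 = 47, |b|^2 = 15. cos = 19/sqrt(705).

19/sqrt(705)


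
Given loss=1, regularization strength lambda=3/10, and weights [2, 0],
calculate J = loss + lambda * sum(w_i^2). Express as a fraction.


L2 sq norm = sum(w^2) = 4. J = 1 + 3/10 * 4 = 11/5.

11/5


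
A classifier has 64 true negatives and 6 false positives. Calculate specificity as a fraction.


Specificity = TN / (TN + FP) = 64 / 70 = 32/35.

32/35
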